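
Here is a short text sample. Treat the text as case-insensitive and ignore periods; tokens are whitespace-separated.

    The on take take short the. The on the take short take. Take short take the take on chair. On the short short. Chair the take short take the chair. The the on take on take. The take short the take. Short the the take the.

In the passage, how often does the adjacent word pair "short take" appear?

Scanning the 45 overlapping bigram windows for "short take":
  position 11–12: short take
  position 14–15: short take
  position 27–28: short take

3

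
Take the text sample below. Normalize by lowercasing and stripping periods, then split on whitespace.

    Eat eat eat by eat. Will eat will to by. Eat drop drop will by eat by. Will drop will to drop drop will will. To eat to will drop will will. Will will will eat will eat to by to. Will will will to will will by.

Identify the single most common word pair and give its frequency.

"will will", 8 times

Bigram frequencies (highest first):
  will will: 8
  will to: 4
  drop will: 4
  by eat: 3
  eat will: 3
  will eat: 3
  … (13 more, each ≤ 3)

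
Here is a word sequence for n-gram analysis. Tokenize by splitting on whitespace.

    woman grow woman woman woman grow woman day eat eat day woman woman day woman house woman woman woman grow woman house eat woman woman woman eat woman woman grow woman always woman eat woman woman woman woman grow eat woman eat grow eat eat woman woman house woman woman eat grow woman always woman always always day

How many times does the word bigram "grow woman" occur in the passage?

5

Scanning the 57 overlapping bigram windows for "grow woman":
  position 2–3: grow woman
  position 6–7: grow woman
  position 20–21: grow woman
  position 30–31: grow woman
  position 52–53: grow woman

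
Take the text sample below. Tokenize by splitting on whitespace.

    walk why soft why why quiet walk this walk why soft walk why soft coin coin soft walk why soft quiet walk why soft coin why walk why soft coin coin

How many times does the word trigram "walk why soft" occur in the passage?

6

Scanning the 29 overlapping trigram windows for "walk why soft":
  position 1–3: walk why soft
  position 9–11: walk why soft
  position 12–14: walk why soft
  position 18–20: walk why soft
  position 22–24: walk why soft
  position 27–29: walk why soft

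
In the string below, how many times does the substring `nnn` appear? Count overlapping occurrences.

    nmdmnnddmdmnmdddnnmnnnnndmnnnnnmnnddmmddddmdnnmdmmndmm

6

Sliding a length-3 window over the 54 characters (52 positions):
  position 20–22: nnn
  position 21–23: nnn
  position 22–24: nnn
  position 27–29: nnn
  position 28–30: nnn
  position 29–31: nnn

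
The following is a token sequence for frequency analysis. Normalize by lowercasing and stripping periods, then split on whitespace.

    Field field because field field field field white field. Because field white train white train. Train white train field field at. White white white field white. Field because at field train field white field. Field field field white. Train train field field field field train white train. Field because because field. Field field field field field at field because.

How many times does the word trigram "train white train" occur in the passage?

3

Scanning the 57 overlapping trigram windows for "train white train":
  position 13–15: train white train
  position 16–18: train white train
  position 45–47: train white train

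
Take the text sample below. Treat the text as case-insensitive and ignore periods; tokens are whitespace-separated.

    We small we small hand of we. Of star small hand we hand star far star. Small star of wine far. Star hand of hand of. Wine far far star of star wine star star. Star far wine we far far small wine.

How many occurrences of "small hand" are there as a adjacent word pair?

Scanning the 42 overlapping bigram windows for "small hand":
  position 4–5: small hand
  position 10–11: small hand

2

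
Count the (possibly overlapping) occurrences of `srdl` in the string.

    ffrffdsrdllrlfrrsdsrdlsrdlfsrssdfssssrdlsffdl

4

Sliding a length-4 window over the 45 characters (42 positions):
  position 7–10: srdl
  position 19–22: srdl
  position 23–26: srdl
  position 37–40: srdl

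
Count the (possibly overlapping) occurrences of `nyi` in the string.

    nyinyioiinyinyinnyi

5

Sliding a length-3 window over the 19 characters (17 positions):
  position 1–3: nyi
  position 4–6: nyi
  position 10–12: nyi
  position 13–15: nyi
  position 17–19: nyi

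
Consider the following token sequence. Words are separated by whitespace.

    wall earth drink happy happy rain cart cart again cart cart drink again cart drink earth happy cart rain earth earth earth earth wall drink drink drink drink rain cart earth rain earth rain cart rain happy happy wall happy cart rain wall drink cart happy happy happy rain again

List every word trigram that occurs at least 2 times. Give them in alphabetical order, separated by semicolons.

drink drink drink; earth earth earth; happy cart rain; happy happy rain

Trigram counts meeting the condition (at least 2 times):
  drink drink drink: 2
  earth earth earth: 2
  happy cart rain: 2
  happy happy rain: 2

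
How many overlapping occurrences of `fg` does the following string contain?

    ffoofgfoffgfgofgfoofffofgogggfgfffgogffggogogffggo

Sliding a length-2 window over the 50 characters (49 positions):
  position 5–6: fg
  position 10–11: fg
  position 12–13: fg
  position 15–16: fg
  position 24–25: fg
  position 30–31: fg
  position 34–35: fg
  position 39–40: fg
  position 47–48: fg

9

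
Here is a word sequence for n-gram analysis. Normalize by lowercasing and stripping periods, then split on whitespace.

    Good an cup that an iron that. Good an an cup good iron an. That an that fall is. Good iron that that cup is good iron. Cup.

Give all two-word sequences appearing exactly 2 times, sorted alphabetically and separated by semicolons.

an cup; an that; good an; iron that; is good; that an

Bigram counts meeting the condition (exactly 2 times):
  an cup: 2
  an that: 2
  good an: 2
  iron that: 2
  is good: 2
  that an: 2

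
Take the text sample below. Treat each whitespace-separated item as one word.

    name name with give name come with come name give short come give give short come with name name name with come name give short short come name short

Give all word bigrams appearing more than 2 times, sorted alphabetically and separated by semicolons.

Bigram counts meeting the condition (more than 2 times):
  come name: 3
  give short: 3
  name name: 3
  short come: 3

come name; give short; name name; short come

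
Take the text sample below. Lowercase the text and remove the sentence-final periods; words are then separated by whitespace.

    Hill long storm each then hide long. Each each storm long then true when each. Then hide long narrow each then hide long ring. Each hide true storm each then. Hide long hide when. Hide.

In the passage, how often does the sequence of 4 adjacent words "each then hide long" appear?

Scanning the 32 overlapping 4-gram windows for "each then hide long":
  position 4–7: each then hide long
  position 15–18: each then hide long
  position 20–23: each then hide long
  position 29–32: each then hide long

4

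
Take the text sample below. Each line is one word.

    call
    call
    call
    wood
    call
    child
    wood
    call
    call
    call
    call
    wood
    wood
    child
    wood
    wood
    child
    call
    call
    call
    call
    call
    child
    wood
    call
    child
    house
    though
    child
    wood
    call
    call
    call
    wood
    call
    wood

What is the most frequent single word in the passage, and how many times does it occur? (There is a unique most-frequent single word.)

Unigram frequencies (highest first):
  call: 18
  wood: 10
  child: 6
  house: 1
  though: 1

"call", 18 times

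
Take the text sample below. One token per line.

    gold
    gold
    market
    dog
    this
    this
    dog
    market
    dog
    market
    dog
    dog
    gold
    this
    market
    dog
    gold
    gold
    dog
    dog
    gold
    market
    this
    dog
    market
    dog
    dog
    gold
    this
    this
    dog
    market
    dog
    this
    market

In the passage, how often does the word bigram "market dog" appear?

Scanning the 34 overlapping bigram windows for "market dog":
  position 3–4: market dog
  position 8–9: market dog
  position 10–11: market dog
  position 15–16: market dog
  position 25–26: market dog
  position 32–33: market dog

6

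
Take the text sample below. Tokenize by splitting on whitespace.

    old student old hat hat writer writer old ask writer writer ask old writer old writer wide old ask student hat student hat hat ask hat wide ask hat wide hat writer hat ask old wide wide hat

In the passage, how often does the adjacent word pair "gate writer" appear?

Scanning the 37 overlapping bigram windows for "gate writer":
  (none found)

0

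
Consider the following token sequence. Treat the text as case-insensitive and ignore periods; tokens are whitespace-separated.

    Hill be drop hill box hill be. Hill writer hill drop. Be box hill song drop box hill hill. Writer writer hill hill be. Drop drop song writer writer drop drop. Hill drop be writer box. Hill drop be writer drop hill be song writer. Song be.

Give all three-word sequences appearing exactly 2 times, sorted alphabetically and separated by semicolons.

Trigram counts meeting the condition (exactly 2 times):
  drop be writer: 2
  hill be drop: 2

drop be writer; hill be drop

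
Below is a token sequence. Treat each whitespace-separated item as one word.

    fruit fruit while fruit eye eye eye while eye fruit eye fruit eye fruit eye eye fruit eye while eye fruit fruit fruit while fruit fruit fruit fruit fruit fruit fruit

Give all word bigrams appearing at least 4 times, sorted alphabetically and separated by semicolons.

Bigram counts meeting the condition (at least 4 times):
  eye fruit: 5
  fruit eye: 5
  fruit fruit: 9

eye fruit; fruit eye; fruit fruit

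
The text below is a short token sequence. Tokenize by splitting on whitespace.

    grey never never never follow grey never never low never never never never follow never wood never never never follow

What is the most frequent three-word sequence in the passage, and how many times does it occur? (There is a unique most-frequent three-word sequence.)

Trigram frequencies (highest first):
  never never never: 4
  never never follow: 3
  grey never never: 2
  never follow grey: 1
  follow grey never: 1
  never never low: 1
  … (6 more, each ≤ 1)

"never never never", 4 times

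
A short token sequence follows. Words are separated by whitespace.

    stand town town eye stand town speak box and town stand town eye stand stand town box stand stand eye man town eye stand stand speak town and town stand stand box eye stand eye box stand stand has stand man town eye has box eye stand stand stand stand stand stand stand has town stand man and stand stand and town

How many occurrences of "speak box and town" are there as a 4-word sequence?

1

Scanning the 59 overlapping 4-gram windows for "speak box and town":
  position 7–10: speak box and town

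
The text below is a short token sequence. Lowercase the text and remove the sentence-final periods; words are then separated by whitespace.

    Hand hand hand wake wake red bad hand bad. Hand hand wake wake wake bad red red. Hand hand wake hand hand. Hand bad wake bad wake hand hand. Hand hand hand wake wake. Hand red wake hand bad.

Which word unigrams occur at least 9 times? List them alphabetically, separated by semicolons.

Unigram counts meeting the condition (at least 9 times):
  hand: 18
  wake: 11

hand; wake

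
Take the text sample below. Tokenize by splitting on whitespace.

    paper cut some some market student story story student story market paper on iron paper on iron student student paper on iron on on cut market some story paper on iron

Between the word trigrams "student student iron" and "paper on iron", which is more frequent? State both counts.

"paper on iron" (4 vs 0)

"student student iron": 0 occurrences
"paper on iron": 4 occurrences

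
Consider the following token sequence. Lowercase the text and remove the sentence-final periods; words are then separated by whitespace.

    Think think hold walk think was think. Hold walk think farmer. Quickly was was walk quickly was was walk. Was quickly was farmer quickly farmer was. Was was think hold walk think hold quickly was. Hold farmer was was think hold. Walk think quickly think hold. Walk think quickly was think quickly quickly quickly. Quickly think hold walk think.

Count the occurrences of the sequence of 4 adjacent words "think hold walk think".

6

Scanning the 56 overlapping 4-gram windows for "think hold walk think":
  position 2–5: think hold walk think
  position 7–10: think hold walk think
  position 29–32: think hold walk think
  position 40–43: think hold walk think
  position 45–48: think hold walk think
  position 56–59: think hold walk think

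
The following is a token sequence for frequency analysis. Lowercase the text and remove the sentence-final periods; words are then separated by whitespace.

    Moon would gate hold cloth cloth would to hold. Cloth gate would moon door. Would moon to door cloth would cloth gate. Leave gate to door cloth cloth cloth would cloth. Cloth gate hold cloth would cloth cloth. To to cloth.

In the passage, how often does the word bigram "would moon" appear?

Scanning the 40 overlapping bigram windows for "would moon":
  position 12–13: would moon
  position 15–16: would moon

2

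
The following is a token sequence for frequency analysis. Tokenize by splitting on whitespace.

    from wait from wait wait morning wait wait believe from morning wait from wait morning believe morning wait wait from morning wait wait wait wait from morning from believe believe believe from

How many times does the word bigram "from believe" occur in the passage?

1

Scanning the 31 overlapping bigram windows for "from believe":
  position 28–29: from believe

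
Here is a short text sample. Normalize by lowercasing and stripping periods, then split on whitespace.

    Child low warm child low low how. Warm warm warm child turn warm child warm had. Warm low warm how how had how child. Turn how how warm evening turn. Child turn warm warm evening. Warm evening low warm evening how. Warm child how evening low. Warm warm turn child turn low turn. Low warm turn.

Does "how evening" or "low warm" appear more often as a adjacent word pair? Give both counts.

"how evening": 1 occurrence
"low warm": 5 occurrences

"low warm" (5 vs 1)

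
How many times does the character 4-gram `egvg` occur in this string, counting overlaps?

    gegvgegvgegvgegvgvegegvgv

Sliding a length-4 window over the 25 characters (22 positions):
  position 2–5: egvg
  position 6–9: egvg
  position 10–13: egvg
  position 14–17: egvg
  position 21–24: egvg

5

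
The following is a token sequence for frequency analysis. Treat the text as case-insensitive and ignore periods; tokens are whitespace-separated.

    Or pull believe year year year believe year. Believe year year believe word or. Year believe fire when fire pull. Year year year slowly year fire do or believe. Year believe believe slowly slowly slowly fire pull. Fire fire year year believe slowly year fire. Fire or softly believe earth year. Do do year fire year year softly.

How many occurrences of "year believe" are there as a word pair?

6

Scanning the 57 overlapping bigram windows for "year believe":
  position 6–7: year believe
  position 8–9: year believe
  position 11–12: year believe
  position 15–16: year believe
  position 30–31: year believe
  position 41–42: year believe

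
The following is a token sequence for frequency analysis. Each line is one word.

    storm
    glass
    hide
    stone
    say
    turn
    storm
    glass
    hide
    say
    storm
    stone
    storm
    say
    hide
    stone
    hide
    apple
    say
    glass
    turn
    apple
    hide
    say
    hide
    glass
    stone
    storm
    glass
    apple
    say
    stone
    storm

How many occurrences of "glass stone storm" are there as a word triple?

Scanning the 31 overlapping trigram windows for "glass stone storm":
  position 26–28: glass stone storm

1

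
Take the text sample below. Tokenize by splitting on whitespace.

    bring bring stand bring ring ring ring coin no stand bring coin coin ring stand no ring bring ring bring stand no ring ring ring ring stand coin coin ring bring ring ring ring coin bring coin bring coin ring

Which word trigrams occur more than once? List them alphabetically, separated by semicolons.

Trigram counts meeting the condition (more than once):
  bring ring ring: 2
  coin bring coin: 2
  coin coin ring: 2
  ring bring ring: 2
  ring ring coin: 2
  ring ring ring: 4
  stand no ring: 2

bring ring ring; coin bring coin; coin coin ring; ring bring ring; ring ring coin; ring ring ring; stand no ring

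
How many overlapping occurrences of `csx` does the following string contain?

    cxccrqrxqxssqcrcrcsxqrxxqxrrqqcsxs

2

Sliding a length-3 window over the 34 characters (32 positions):
  position 18–20: csx
  position 31–33: csx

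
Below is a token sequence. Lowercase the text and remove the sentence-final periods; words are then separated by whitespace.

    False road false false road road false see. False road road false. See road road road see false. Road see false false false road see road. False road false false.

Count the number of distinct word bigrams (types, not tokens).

30 tokens → 29 bigram windows in total.
Repeated bigrams (each contributes count−1 duplicates):
  false road: 6
  road false: 5
  false false: 4
  road road: 4
  road see: 3
  see false: 3
  false see: 2
  see road: 2
21 duplicate windows → 29 − 21 = 8 distinct.

8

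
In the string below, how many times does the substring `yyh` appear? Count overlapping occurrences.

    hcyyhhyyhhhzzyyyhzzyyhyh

4

Sliding a length-3 window over the 24 characters (22 positions):
  position 3–5: yyh
  position 7–9: yyh
  position 15–17: yyh
  position 20–22: yyh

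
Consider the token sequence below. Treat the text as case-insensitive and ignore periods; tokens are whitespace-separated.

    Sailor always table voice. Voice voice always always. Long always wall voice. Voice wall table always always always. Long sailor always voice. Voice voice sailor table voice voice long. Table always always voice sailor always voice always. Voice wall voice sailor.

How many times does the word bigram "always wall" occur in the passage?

Scanning the 40 overlapping bigram windows for "always wall":
  position 10–11: always wall

1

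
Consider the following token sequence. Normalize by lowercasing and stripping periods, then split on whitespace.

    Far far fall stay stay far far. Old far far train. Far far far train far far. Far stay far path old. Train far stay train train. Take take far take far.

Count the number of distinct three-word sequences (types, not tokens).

32 tokens → 30 trigram windows in total.
Repeated trigrams (each contributes count−1 duplicates):
  far far far: 2
  far far train: 2
  far train far: 2
  train far far: 2
4 duplicate windows → 30 − 4 = 26 distinct.

26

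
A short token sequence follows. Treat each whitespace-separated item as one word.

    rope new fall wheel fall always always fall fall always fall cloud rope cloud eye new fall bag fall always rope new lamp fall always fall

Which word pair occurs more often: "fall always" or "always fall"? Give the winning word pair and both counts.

"fall always": 4 occurrences
"always fall": 3 occurrences

"fall always" (4 vs 3)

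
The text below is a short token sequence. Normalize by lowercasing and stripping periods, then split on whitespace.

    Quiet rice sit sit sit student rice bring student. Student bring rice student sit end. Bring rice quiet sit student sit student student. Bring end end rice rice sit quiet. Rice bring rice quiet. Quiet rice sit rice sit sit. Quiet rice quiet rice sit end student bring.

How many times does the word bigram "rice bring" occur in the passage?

2

Scanning the 47 overlapping bigram windows for "rice bring":
  position 7–8: rice bring
  position 31–32: rice bring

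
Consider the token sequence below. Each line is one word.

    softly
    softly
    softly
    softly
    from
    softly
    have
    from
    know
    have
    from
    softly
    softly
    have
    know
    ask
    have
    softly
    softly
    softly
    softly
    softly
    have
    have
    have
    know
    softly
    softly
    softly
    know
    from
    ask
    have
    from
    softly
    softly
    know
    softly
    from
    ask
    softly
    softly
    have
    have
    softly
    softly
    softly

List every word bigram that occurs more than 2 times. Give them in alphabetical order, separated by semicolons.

from softly; have from; have have; softly have; softly softly

Bigram counts meeting the condition (more than 2 times):
  from softly: 3
  have from: 3
  have have: 3
  softly have: 4
  softly softly: 14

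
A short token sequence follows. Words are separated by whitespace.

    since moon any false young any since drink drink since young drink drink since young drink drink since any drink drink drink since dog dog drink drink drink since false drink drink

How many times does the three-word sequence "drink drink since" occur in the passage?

5

Scanning the 30 overlapping trigram windows for "drink drink since":
  position 8–10: drink drink since
  position 12–14: drink drink since
  position 16–18: drink drink since
  position 21–23: drink drink since
  position 27–29: drink drink since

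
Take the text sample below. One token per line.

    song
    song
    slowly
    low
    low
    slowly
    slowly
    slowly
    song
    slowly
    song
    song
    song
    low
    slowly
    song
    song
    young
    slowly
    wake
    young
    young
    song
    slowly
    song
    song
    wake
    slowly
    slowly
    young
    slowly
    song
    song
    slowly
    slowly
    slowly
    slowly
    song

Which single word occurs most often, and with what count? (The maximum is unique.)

Unigram frequencies (highest first):
  slowly: 15
  song: 14
  young: 4
  low: 3
  wake: 2

"slowly", 15 times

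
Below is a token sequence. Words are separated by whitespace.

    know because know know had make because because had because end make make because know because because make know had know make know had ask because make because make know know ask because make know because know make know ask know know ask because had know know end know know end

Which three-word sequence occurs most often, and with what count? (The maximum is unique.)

"because make know", 3 times

Trigram frequencies (highest first):
  because make know: 3
  know because know: 2
  make know had: 2
  know make know: 2
  ask because make: 2
  know know ask: 2
  … (34 more, each ≤ 2)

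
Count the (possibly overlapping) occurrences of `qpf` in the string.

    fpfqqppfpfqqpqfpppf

0

Sliding a length-3 window over the 19 characters (17 positions):
  (no match at any position)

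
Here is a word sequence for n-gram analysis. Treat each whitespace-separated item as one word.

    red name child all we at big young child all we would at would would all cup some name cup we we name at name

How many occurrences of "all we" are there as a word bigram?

2

Scanning the 24 overlapping bigram windows for "all we":
  position 4–5: all we
  position 10–11: all we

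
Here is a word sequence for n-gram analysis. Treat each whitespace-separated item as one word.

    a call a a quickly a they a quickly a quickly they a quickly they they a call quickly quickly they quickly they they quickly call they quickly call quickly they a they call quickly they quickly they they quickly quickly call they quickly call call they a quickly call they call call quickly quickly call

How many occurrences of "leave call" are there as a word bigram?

0

Scanning the 55 overlapping bigram windows for "leave call":
  (none found)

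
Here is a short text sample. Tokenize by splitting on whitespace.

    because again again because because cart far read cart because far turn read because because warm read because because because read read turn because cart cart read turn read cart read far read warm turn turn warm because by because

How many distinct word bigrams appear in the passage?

29

40 tokens → 39 bigram windows in total.
Repeated bigrams (each contributes count−1 duplicates):
  because because: 4
  because cart: 2
  cart read: 2
  far read: 2
  read because: 2
  read cart: 2
  read turn: 2
  turn read: 2
10 duplicate windows → 39 − 10 = 29 distinct.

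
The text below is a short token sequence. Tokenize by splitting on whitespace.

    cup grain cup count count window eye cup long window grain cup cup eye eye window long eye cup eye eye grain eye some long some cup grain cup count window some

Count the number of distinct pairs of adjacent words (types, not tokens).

23

32 tokens → 31 bigram windows in total.
Repeated bigrams (each contributes count−1 duplicates):
  grain cup: 3
  count window: 2
  cup count: 2
  cup eye: 2
  cup grain: 2
  eye cup: 2
  eye eye: 2
8 duplicate windows → 31 − 8 = 23 distinct.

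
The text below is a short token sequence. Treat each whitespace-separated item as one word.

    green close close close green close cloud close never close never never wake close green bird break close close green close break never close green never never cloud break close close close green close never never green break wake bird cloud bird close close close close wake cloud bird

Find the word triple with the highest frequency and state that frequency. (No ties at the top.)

Trigram frequencies (highest first):
  close close close: 4
  close close green: 3
  close green close: 3
  close never never: 2
  break close close: 2
  green close close: 1
  … (32 more, each ≤ 1)

"close close close", 4 times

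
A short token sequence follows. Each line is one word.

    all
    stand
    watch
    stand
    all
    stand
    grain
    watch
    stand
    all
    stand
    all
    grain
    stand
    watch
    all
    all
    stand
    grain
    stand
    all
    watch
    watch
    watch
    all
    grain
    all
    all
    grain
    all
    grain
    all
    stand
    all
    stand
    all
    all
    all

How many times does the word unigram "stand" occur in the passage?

Scanning the 38 tokens for "stand":
  position 2: stand
  position 4: stand
  position 6: stand
  position 9: stand
  position 11: stand
  position 14: stand
  position 18: stand
  position 20: stand
  position 33: stand
  position 35: stand

10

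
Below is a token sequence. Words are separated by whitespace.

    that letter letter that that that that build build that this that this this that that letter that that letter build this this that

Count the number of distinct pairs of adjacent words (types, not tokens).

24 tokens → 23 bigram windows in total.
Repeated bigrams (each contributes count−1 duplicates):
  that that: 5
  that letter: 3
  this that: 3
  letter that: 2
  that this: 2
  this this: 2
11 duplicate windows → 23 − 11 = 12 distinct.

12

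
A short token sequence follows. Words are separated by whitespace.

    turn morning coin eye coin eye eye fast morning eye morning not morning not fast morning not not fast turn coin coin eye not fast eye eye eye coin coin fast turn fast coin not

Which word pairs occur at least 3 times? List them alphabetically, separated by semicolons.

coin eye; eye eye; morning not; not fast

Bigram counts meeting the condition (at least 3 times):
  coin eye: 3
  eye eye: 3
  morning not: 3
  not fast: 3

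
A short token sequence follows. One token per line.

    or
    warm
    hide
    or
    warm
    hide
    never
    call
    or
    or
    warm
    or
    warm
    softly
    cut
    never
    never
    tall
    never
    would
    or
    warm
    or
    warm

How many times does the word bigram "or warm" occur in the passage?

6

Scanning the 23 overlapping bigram windows for "or warm":
  position 1–2: or warm
  position 4–5: or warm
  position 10–11: or warm
  position 12–13: or warm
  position 21–22: or warm
  position 23–24: or warm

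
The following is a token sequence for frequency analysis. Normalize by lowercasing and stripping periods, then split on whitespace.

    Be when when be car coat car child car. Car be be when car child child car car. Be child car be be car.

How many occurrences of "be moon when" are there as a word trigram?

Scanning the 22 overlapping trigram windows for "be moon when":
  (none found)

0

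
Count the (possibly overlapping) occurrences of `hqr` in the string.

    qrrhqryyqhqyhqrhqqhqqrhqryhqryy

Sliding a length-3 window over the 31 characters (29 positions):
  position 4–6: hqr
  position 13–15: hqr
  position 23–25: hqr
  position 27–29: hqr

4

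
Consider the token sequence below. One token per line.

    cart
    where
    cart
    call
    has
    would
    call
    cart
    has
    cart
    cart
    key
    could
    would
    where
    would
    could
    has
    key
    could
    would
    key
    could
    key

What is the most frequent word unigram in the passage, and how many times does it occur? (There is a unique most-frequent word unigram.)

Unigram frequencies (highest first):
  cart: 5
  would: 4
  key: 4
  could: 4
  has: 3
  where: 2
  … (1 more, each ≤ 2)

"cart", 5 times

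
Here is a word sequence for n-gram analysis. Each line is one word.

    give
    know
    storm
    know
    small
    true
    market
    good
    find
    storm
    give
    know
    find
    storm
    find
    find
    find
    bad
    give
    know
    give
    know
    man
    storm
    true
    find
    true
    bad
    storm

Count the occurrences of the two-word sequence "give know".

Scanning the 28 overlapping bigram windows for "give know":
  position 1–2: give know
  position 11–12: give know
  position 19–20: give know
  position 21–22: give know

4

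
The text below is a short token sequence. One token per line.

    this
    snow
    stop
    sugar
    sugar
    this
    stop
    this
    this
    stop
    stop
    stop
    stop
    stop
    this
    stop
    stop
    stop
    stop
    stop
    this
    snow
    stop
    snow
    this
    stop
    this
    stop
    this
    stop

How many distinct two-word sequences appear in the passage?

30 tokens → 29 bigram windows in total.
Repeated bigrams (each contributes count−1 duplicates):
  stop stop: 8
  this stop: 6
  stop this: 5
  snow stop: 2
  this snow: 2
18 duplicate windows → 29 − 18 = 11 distinct.

11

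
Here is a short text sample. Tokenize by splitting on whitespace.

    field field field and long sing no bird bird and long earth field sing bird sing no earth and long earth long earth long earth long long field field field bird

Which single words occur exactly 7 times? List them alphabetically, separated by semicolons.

Unigram counts meeting the condition (exactly 7 times):
  field: 7
  long: 7

field; long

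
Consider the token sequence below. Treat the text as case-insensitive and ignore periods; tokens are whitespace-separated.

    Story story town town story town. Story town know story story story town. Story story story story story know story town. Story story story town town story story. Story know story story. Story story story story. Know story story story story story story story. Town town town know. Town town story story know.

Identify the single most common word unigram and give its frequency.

"story", 34 times

Unigram frequencies (highest first):
  story: 34
  town: 13
  know: 6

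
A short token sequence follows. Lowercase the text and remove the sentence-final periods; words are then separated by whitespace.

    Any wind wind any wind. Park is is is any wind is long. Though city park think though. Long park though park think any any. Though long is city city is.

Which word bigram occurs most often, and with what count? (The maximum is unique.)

Bigram frequencies (highest first):
  any wind: 3
  is is: 2
  park think: 2
  though long: 2
  wind wind: 1
  wind any: 1
  … (19 more, each ≤ 1)

"any wind", 3 times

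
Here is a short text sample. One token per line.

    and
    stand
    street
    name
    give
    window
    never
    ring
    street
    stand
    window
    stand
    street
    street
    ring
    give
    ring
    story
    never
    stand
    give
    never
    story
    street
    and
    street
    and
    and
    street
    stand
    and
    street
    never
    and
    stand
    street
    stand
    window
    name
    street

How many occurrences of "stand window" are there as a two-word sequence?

Scanning the 39 overlapping bigram windows for "stand window":
  position 10–11: stand window
  position 37–38: stand window

2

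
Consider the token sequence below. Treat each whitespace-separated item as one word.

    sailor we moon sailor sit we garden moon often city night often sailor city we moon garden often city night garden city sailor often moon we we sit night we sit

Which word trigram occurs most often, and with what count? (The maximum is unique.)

"often city night", 2 times

Trigram frequencies (highest first):
  often city night: 2
  sailor we moon: 1
  we moon sailor: 1
  moon sailor sit: 1
  sailor sit we: 1
  sit we garden: 1
  … (22 more, each ≤ 1)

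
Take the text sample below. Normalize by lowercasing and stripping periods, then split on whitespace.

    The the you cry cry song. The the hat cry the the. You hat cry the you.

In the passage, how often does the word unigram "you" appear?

3

Scanning the 17 tokens for "you":
  position 3: you
  position 13: you
  position 17: you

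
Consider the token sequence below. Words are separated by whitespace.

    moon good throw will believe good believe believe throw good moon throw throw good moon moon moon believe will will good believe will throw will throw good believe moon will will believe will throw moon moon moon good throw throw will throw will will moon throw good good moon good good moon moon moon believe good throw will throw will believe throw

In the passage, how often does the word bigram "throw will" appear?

6

Scanning the 61 overlapping bigram windows for "throw will":
  position 3–4: throw will
  position 24–25: throw will
  position 40–41: throw will
  position 42–43: throw will
  position 57–58: throw will
  position 59–60: throw will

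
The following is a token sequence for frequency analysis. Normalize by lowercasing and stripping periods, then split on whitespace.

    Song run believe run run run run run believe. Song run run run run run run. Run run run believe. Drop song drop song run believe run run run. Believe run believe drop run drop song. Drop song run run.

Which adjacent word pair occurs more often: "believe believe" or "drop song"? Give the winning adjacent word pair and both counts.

"drop song" (4 vs 0)

"believe believe": 0 occurrences
"drop song": 4 occurrences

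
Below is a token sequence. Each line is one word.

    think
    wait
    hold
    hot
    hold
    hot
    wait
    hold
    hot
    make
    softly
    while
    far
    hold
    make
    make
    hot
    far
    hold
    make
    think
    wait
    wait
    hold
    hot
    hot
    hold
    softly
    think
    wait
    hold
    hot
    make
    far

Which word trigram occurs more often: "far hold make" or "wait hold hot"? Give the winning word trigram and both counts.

"wait hold hot" (4 vs 2)

"far hold make": 2 occurrences
"wait hold hot": 4 occurrences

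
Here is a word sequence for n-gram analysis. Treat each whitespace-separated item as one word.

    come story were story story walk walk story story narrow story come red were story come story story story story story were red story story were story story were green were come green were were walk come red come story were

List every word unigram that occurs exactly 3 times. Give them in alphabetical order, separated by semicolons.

Unigram counts meeting the condition (exactly 3 times):
  red: 3
  walk: 3

red; walk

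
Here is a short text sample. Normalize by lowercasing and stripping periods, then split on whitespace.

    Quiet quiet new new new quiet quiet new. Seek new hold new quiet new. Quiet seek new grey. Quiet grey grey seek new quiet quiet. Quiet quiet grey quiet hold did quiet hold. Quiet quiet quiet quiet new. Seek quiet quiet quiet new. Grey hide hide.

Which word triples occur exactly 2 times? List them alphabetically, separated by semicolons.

new quiet quiet; quiet new seek

Trigram counts meeting the condition (exactly 2 times):
  new quiet quiet: 2
  quiet new seek: 2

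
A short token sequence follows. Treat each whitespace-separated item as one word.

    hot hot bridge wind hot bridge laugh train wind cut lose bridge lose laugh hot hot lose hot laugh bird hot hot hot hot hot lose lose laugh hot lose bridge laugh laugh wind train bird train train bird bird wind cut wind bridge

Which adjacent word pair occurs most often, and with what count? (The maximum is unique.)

"hot hot", 6 times

Bigram frequencies (highest first):
  hot hot: 6
  hot lose: 3
  hot bridge: 2
  bridge laugh: 2
  wind cut: 2
  lose bridge: 2
  … (23 more, each ≤ 2)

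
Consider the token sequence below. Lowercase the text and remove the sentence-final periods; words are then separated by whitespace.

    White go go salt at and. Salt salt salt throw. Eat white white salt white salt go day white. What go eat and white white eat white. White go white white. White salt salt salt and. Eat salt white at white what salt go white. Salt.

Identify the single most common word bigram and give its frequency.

Bigram frequencies (highest first):
  white white: 5
  salt salt: 4
  white salt: 4
  white go: 2
  eat white: 2
  salt white: 2
  … (23 more, each ≤ 2)

"white white", 5 times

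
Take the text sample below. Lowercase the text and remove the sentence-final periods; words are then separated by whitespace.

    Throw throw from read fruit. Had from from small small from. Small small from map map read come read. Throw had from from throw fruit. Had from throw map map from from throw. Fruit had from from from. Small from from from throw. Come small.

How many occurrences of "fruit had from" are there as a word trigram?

3

Scanning the 43 overlapping trigram windows for "fruit had from":
  position 5–7: fruit had from
  position 25–27: fruit had from
  position 34–36: fruit had from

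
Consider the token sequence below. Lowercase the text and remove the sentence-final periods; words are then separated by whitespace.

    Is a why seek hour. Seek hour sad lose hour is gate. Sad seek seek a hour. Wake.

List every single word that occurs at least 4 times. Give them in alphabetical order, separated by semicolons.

Unigram counts meeting the condition (at least 4 times):
  hour: 4
  seek: 4

hour; seek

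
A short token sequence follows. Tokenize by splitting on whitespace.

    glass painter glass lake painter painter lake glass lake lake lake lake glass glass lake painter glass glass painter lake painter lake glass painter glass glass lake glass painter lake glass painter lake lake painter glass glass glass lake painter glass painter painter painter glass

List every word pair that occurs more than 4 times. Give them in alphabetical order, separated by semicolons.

Bigram counts meeting the condition (more than 4 times):
  glass glass: 5
  glass lake: 5
  glass painter: 6
  lake glass: 5
  lake painter: 5
  painter glass: 6
  painter lake: 5

glass glass; glass lake; glass painter; lake glass; lake painter; painter glass; painter lake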